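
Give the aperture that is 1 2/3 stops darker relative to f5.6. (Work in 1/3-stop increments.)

f/10

Aperture: f/5.6 → f/6.3 → f/7.1 → f/8 → f/9 → f/10 — 1 2/3 stops smaller aperture (darker).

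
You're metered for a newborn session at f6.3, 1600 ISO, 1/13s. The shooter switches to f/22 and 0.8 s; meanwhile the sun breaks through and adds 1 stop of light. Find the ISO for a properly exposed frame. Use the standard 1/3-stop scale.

ISO 1000

Scene light: 1 stop brighter.
Aperture: f/6.3 → f/7.1 → f/8 → f/9 → f/10 → f/11 → f/13 → f/14 → f/16 → f/18 → f/20 → f/22 — 3 2/3 stops stopped down (darker).
Shutter speed: 1/13 → 1/10 → 1/8 → 1/6 → 1/5 → 1/4 → 0.3 → 0.4 → 0.5 → 0.6 → 0.8 — 3 1/3 stops longer (brighter).
Net so far: 2/3 stop brighter. ISO: 1600 → 1250 → 1000.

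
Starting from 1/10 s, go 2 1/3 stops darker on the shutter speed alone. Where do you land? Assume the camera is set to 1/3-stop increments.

1/50s

Shutter speed: 1/10 → 1/13 → 1/15 → 1/20 → 1/25 → 1/30 → 1/40 → 1/50 — 2 1/3 stops shorter (darker).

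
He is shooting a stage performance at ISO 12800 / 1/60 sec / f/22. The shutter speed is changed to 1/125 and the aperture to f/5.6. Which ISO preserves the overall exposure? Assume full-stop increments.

Shutter speed: 1/60 → 1/125 — 1 stop faster (darker).
Aperture: f/22 → f/16 → f/11 → f/8 → f/5.6 — 4 stops wider (brighter).
Net change so far: 3 stops brighter. Offset with the ISO: 12800 → 6400 → 3200 → 1600.

ISO 1600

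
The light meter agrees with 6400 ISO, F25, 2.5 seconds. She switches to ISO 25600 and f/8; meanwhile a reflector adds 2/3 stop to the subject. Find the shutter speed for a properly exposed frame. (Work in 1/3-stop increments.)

1/25s

Scene light: 2/3 stop brighter.
ISO: 6400 → 8000 → 10000 → 12800 → 16000 → 20000 → 25600 — 2 stops raised (brighter).
Aperture: f/25 → f/22 → f/20 → f/18 → f/16 → f/14 → f/13 → f/11 → f/10 → f/9 → f/8 — 3 1/3 stops larger aperture (brighter).
Net so far: 6 stops brighter. Shutter speed: 2.5 → 2 → 1.6 → 1.3 → 1 → 0.8 → 0.6 → 0.5 → 0.4 → 0.3 → 1/4 → 1/5 → 1/6 → 1/8 → 1/10 → 1/13 → 1/15 → 1/20 → 1/25.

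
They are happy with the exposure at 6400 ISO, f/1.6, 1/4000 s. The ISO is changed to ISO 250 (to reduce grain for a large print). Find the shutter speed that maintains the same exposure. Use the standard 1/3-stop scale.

ISO: 6400 → 5000 → 4000 → 3200 → 2500 → 2000 → 1600 → 1250 → 1000 → 800 → 640 → 500 → 400 → 320 → 250 — 4 2/3 stops dropped (darker).
Need 4 2/3 stops brighter from the shutter speed: 1/4000 → 1/3200 → 1/2500 → 1/2000 → 1/1600 → 1/1250 → 1/1000 → 1/800 → 1/640 → 1/500 → 1/400 → 1/320 → 1/250 → 1/200 → 1/160.

1/160s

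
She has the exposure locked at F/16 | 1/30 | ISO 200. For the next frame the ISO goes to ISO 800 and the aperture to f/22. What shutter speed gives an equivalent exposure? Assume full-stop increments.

1/60s

ISO: 200 → 400 → 800 — 2 stops raised (brighter).
Aperture: f/16 → f/22 — 1 stop stopped down (darker).
Net change so far: 1 stop brighter. Offset with the shutter speed: 1/30 → 1/60.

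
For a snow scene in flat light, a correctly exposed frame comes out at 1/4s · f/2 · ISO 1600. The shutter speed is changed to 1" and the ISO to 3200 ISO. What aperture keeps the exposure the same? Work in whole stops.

Shutter speed: 1/4 → 1/2 → 1 — 2 stops longer (brighter).
ISO: 1600 → 3200 — 1 stop higher (brighter).
Net change so far: 3 stops brighter. Offset with the aperture: f/2 → f/2.8 → f/4 → f/5.6.

f/5.6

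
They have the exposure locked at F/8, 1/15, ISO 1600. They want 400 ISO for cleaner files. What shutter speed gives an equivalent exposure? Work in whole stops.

1/4s

ISO: 1600 → 800 → 400 — 2 stops lower (darker).
Need 2 stops brighter from the shutter speed: 1/15 → 1/8 → 1/4.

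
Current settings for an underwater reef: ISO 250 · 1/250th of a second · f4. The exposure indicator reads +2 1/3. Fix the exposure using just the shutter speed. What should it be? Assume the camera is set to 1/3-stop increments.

1/1250s

Overexposed by 2 1/3 stops → need 2 1/3 stops darker.
Shutter speed: 1/250 → 1/320 → 1/400 → 1/500 → 1/640 → 1/800 → 1/1000 → 1/1250.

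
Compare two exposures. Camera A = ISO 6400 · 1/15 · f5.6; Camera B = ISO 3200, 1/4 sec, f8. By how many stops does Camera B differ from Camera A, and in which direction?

same exposure (0 stops)

Aperture: f/5.6 → f/8 — 1 stop smaller aperture (darker).
Shutter speed: 1/15 → 1/8 → 1/4 — 2 stops slower (brighter).
ISO: 6400 → 3200 — 1 stop dropped (darker).
Net: −1 +2 −1 = 0 stops.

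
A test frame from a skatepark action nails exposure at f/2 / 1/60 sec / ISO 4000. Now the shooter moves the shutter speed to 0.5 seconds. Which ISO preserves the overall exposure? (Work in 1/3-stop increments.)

Shutter speed: 1/60 → 1/50 → 1/40 → 1/30 → 1/25 → 1/20 → 1/15 → 1/13 → 1/10 → 1/8 → 1/6 → 1/5 → 1/4 → 0.3 → 0.4 → 0.5 — 5 stops longer (brighter).
Need 5 stops darker from the ISO: 4000 → 3200 → 2500 → 2000 → 1600 → 1250 → 1000 → 800 → 640 → 500 → 400 → 320 → 250 → 200 → 160 → 125.

ISO 125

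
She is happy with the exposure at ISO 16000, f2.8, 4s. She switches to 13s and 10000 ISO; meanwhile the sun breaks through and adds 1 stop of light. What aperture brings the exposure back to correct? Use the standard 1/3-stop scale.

f/5.6

Scene light: 1 stop brighter.
Shutter speed: 4 → 5 → 6 → 8 → 10 → 13 — 1 2/3 stops slower (brighter).
ISO: 16000 → 12800 → 10000 — 2/3 stop dropped (darker).
Net so far: 2 stops brighter. Aperture: f/2.8 → f/3.2 → f/3.5 → f/4 → f/4.5 → f/5 → f/5.6.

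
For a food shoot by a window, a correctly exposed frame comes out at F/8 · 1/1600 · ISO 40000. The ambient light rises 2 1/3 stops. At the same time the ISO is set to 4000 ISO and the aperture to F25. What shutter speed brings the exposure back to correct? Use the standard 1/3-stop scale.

1/80s

Scene light: 2 1/3 stops brighter.
ISO: 40000 → 32000 → 25600 → 20000 → 16000 → 12800 → 10000 → 8000 → 6400 → 5000 → 4000 — 3 1/3 stops lower (darker).
Aperture: f/8 → f/9 → f/10 → f/11 → f/13 → f/14 → f/16 → f/18 → f/20 → f/22 → f/25 — 3 1/3 stops stopped down (darker).
Net so far: 4 1/3 stops darker. Shutter speed: 1/1600 → 1/1250 → 1/1000 → 1/800 → 1/640 → 1/500 → 1/400 → 1/320 → 1/250 → 1/200 → 1/160 → 1/125 → 1/100 → 1/80.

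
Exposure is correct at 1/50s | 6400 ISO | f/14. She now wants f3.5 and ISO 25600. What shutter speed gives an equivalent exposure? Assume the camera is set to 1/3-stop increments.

1/3200s

Aperture: f/14 → f/13 → f/11 → f/10 → f/9 → f/8 → f/7.1 → f/6.3 → f/5.6 → f/5 → f/4.5 → f/4 → f/3.5 — 4 stops larger aperture (brighter).
ISO: 6400 → 8000 → 10000 → 12800 → 16000 → 20000 → 25600 — 2 stops higher (brighter).
Net change so far: 6 stops brighter. Offset with the shutter speed: 1/50 → 1/60 → 1/80 → 1/100 → 1/125 → 1/160 → 1/200 → 1/250 → 1/320 → 1/400 → 1/500 → 1/640 → 1/800 → 1/1000 → 1/1250 → 1/1600 → 1/2000 → 1/2500 → 1/3200.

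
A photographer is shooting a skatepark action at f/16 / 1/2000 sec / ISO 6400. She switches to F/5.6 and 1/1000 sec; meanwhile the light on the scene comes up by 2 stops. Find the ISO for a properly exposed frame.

Scene light: 2 stops brighter.
Aperture: f/16 → f/11 → f/8 → f/5.6 — 3 stops opened up (brighter).
Shutter speed: 1/2000 → 1/1000 — 1 stop longer (brighter).
Net so far: 6 stops brighter. ISO: 6400 → 3200 → 1600 → 800 → 400 → 200 → 100.

ISO 100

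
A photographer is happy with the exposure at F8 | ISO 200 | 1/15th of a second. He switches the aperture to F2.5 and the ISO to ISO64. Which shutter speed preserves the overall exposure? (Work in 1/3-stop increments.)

1/50s

Aperture: f/8 → f/7.1 → f/6.3 → f/5.6 → f/5 → f/4.5 → f/4 → f/3.5 → f/3.2 → f/2.8 → f/2.5 — 3 1/3 stops larger aperture (brighter).
ISO: 200 → 160 → 125 → 100 → 80 → 64 — 1 2/3 stops lower (darker).
Net change so far: 1 2/3 stops brighter. Offset with the shutter speed: 1/15 → 1/20 → 1/25 → 1/30 → 1/40 → 1/50.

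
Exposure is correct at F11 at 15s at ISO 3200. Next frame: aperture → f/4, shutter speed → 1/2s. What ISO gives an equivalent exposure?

Aperture: f/11 → f/8 → f/5.6 → f/4 — 3 stops opened up (brighter).
Shutter speed: 15 → 8 → 4 → 2 → 1 → 1/2 — 5 stops faster (darker).
Net change so far: 2 stops darker. Offset with the ISO: 3200 → 6400 → 12800.

ISO 12800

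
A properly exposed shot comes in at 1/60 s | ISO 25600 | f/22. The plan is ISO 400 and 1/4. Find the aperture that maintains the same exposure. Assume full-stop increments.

ISO: 25600 → 12800 → 6400 → 3200 → 1600 → 800 → 400 — 6 stops lower (darker).
Shutter speed: 1/60 → 1/30 → 1/15 → 1/8 → 1/4 — 4 stops longer (brighter).
Net change so far: 2 stops darker. Offset with the aperture: f/22 → f/16 → f/11.

f/11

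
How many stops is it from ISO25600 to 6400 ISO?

2 stops

25600 → 12800 → 6400 — count the steps: 2 stops.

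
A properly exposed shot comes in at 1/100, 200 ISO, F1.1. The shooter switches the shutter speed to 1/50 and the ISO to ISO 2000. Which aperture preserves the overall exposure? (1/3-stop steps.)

f/5

Shutter speed: 1/100 → 1/80 → 1/60 → 1/50 — 1 stop longer (brighter).
ISO: 200 → 250 → 320 → 400 → 500 → 640 → 800 → 1000 → 1250 → 1600 → 2000 — 3 1/3 stops raised (brighter).
Net change so far: 4 1/3 stops brighter. Offset with the aperture: f/1.1 → f/1.2 → f/1.4 → f/1.6 → f/1.8 → f/2 → f/2.2 → f/2.5 → f/2.8 → f/3.2 → f/3.5 → f/4 → f/4.5 → f/5.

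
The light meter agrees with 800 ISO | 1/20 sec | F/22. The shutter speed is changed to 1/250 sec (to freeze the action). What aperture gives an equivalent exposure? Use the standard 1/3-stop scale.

f/6.3

Shutter speed: 1/20 → 1/25 → 1/30 → 1/40 → 1/50 → 1/60 → 1/80 → 1/100 → 1/125 → 1/160 → 1/200 → 1/250 — 3 2/3 stops faster (darker).
Need 3 2/3 stops brighter from the aperture: f/22 → f/20 → f/18 → f/16 → f/14 → f/13 → f/11 → f/10 → f/9 → f/8 → f/7.1 → f/6.3.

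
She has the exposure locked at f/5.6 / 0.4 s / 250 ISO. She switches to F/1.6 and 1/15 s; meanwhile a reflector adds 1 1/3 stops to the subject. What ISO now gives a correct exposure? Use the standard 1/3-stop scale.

ISO 50

Scene light: 1 1/3 stops brighter.
Aperture: f/5.6 → f/5 → f/4.5 → f/4 → f/3.5 → f/3.2 → f/2.8 → f/2.5 → f/2.2 → f/2 → f/1.8 → f/1.6 — 3 2/3 stops opened up (brighter).
Shutter speed: 0.4 → 0.3 → 1/4 → 1/5 → 1/6 → 1/8 → 1/10 → 1/13 → 1/15 — 2 2/3 stops shorter (darker).
Net so far: 2 1/3 stops brighter. ISO: 250 → 200 → 160 → 125 → 100 → 80 → 64 → 50.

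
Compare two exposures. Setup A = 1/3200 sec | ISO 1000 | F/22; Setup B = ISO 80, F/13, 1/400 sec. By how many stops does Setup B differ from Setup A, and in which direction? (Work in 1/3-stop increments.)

Aperture: f/22 → f/20 → f/18 → f/16 → f/14 → f/13 — 1 2/3 stops wider (brighter).
Shutter speed: 1/3200 → 1/2500 → 1/2000 → 1/1600 → 1/1250 → 1/1000 → 1/800 → 1/640 → 1/500 → 1/400 — 3 stops slower (brighter).
ISO: 1000 → 800 → 640 → 500 → 400 → 320 → 250 → 200 → 160 → 125 → 100 → 80 — 3 2/3 stops lower (darker).
Net: +1 2/3 +3 −3 2/3 = +1 stop.

1 stop brighter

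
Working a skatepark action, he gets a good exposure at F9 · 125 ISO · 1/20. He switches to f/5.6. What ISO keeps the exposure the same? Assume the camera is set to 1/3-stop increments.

ISO 50

Aperture: f/9 → f/8 → f/7.1 → f/6.3 → f/5.6 — 1 1/3 stops larger aperture (brighter).
Need 1 1/3 stops darker from the ISO: 125 → 100 → 80 → 64 → 50.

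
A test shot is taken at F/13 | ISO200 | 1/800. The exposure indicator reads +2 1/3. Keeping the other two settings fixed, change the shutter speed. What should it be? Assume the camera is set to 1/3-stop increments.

Overexposed by 2 1/3 stops → need 2 1/3 stops darker.
Shutter speed: 1/800 → 1/1000 → 1/1250 → 1/1600 → 1/2000 → 1/2500 → 1/3200 → 1/4000.

1/4000s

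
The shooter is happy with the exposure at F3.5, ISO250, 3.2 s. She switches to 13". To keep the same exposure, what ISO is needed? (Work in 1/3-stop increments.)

Shutter speed: 3.2 → 4 → 5 → 6 → 8 → 10 → 13 — 2 stops slower (brighter).
Need 2 stops darker from the ISO: 250 → 200 → 160 → 125 → 100 → 80 → 64.

ISO 64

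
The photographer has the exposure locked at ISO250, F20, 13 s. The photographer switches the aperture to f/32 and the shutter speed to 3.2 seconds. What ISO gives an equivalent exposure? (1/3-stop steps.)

ISO 2500

Aperture: f/20 → f/22 → f/25 → f/29 → f/32 — 1 1/3 stops smaller aperture (darker).
Shutter speed: 13 → 10 → 8 → 6 → 5 → 4 → 3.2 — 2 stops faster (darker).
Net change so far: 3 1/3 stops darker. Offset with the ISO: 250 → 320 → 400 → 500 → 640 → 800 → 1000 → 1250 → 1600 → 2000 → 2500.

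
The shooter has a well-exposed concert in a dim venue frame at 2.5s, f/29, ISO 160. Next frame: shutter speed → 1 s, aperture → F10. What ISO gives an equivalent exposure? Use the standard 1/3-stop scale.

Shutter speed: 2.5 → 2 → 1.6 → 1.3 → 1 — 1 1/3 stops faster (darker).
Aperture: f/29 → f/25 → f/22 → f/20 → f/18 → f/16 → f/14 → f/13 → f/11 → f/10 — 3 stops opened up (brighter).
Net change so far: 1 2/3 stops brighter. Offset with the ISO: 160 → 125 → 100 → 80 → 64 → 50.

ISO 50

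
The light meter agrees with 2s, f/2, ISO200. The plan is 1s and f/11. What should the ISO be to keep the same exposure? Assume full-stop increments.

ISO 12800

Shutter speed: 2 → 1 — 1 stop faster (darker).
Aperture: f/2 → f/2.8 → f/4 → f/5.6 → f/8 → f/11 — 5 stops stopped down (darker).
Net change so far: 6 stops darker. Offset with the ISO: 200 → 400 → 800 → 1600 → 3200 → 6400 → 12800.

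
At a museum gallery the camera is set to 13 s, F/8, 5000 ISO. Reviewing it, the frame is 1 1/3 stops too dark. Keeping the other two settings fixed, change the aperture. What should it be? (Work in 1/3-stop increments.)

f/5

Underexposed by 1 1/3 stops → need 1 1/3 stops brighter.
Aperture: f/8 → f/7.1 → f/6.3 → f/5.6 → f/5.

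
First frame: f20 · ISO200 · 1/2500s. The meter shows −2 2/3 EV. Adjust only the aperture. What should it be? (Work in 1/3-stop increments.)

f/8

Underexposed by 2 2/3 stops → need 2 2/3 stops brighter.
Aperture: f/20 → f/18 → f/16 → f/14 → f/13 → f/11 → f/10 → f/9 → f/8.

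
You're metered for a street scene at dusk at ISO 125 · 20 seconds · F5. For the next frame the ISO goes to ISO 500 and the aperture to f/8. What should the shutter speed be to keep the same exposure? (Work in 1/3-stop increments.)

ISO: 125 → 160 → 200 → 250 → 320 → 400 → 500 — 2 stops higher (brighter).
Aperture: f/5 → f/5.6 → f/6.3 → f/7.1 → f/8 — 1 1/3 stops smaller aperture (darker).
Net change so far: 2/3 stop brighter. Offset with the shutter speed: 20 → 15 → 13.

13 s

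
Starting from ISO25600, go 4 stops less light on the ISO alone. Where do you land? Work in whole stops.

ISO: 25600 → 12800 → 6400 → 3200 → 1600 — 4 stops dropped (darker).

ISO 1600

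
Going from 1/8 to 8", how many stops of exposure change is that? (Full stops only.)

6 stops

1/8 → 1/4 → 1/2 → 1 → 2 → 4 → 8 — count the steps: 6 stops.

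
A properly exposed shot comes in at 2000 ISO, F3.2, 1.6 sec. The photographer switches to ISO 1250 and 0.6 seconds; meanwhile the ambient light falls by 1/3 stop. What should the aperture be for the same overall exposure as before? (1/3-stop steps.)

f/1.4

Scene light: 1/3 stop darker.
ISO: 2000 → 1600 → 1250 — 2/3 stop dropped (darker).
Shutter speed: 1.6 → 1.3 → 1 → 0.8 → 0.6 — 1 1/3 stops shorter (darker).
Net so far: 2 1/3 stops darker. Aperture: f/3.2 → f/2.8 → f/2.5 → f/2.2 → f/2 → f/1.8 → f/1.6 → f/1.4.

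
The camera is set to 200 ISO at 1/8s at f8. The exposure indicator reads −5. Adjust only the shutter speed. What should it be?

Underexposed by 5 stops → need 5 stops brighter.
Shutter speed: 1/8 → 1/4 → 1/2 → 1 → 2 → 4.

4 s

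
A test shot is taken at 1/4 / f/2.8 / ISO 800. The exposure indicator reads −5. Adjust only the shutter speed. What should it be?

8 s

Underexposed by 5 stops → need 5 stops brighter.
Shutter speed: 1/4 → 1/2 → 1 → 2 → 4 → 8.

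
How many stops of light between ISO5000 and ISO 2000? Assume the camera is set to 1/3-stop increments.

5000 → 4000 → 3200 → 2500 → 2000 — count the steps: 4 third-stops = 1 1/3 stops.

1 1/3 stops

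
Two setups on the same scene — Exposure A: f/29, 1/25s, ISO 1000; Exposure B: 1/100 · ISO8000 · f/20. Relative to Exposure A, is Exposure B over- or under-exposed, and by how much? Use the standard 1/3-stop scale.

Aperture: f/29 → f/25 → f/22 → f/20 — 1 stop larger aperture (brighter).
Shutter speed: 1/25 → 1/30 → 1/40 → 1/50 → 1/60 → 1/80 → 1/100 — 2 stops shorter (darker).
ISO: 1000 → 1250 → 1600 → 2000 → 2500 → 3200 → 4000 → 5000 → 6400 → 8000 — 3 stops raised (brighter).
Net: +1 −2 +3 = +2 stops.

2 stops brighter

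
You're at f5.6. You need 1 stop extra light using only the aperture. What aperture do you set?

f/4

Aperture: f/5.6 → f/4 — 1 stop larger aperture (brighter).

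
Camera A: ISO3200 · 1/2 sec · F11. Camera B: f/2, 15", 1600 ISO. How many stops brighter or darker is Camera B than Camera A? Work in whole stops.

9 stops brighter

Aperture: f/11 → f/8 → f/5.6 → f/4 → f/2.8 → f/2 — 5 stops opened up (brighter).
Shutter speed: 1/2 → 1 → 2 → 4 → 8 → 15 — 5 stops longer (brighter).
ISO: 3200 → 1600 — 1 stop dropped (darker).
Net: +5 +5 −1 = +9 stops.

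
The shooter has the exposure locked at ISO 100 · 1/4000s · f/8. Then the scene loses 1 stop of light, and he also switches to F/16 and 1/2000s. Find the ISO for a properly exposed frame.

Scene light: 1 stop darker.
Aperture: f/8 → f/11 → f/16 — 2 stops stopped down (darker).
Shutter speed: 1/4000 → 1/2000 — 1 stop slower (brighter).
Net so far: 2 stops darker. ISO: 100 → 200 → 400.

ISO 400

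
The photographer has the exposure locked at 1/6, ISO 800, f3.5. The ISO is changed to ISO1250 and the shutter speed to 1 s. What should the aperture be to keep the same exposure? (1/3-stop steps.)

ISO: 800 → 1000 → 1250 — 2/3 stop raised (brighter).
Shutter speed: 1/6 → 1/5 → 1/4 → 0.3 → 0.4 → 0.5 → 0.6 → 0.8 → 1 — 2 2/3 stops slower (brighter).
Net change so far: 3 1/3 stops brighter. Offset with the aperture: f/3.5 → f/4 → f/4.5 → f/5 → f/5.6 → f/6.3 → f/7.1 → f/8 → f/9 → f/10 → f/11.

f/11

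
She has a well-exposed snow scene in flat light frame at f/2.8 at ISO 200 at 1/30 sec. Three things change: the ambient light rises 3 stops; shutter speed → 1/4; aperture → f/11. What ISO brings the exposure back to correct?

Scene light: 3 stops brighter.
Shutter speed: 1/30 → 1/15 → 1/8 → 1/4 — 3 stops longer (brighter).
Aperture: f/2.8 → f/4 → f/5.6 → f/8 → f/11 — 4 stops narrower (darker).
Net so far: 2 stops brighter. ISO: 200 → 100 → 50.

ISO 50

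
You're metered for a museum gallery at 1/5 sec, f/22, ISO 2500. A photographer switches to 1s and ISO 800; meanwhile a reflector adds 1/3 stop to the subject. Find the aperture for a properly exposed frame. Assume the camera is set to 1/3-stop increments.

Scene light: 1/3 stop brighter.
Shutter speed: 1/5 → 1/4 → 0.3 → 0.4 → 0.5 → 0.6 → 0.8 → 1 — 2 1/3 stops slower (brighter).
ISO: 2500 → 2000 → 1600 → 1250 → 1000 → 800 — 1 2/3 stops dropped (darker).
Net so far: 1 stop brighter. Aperture: f/22 → f/25 → f/29 → f/32.

f/32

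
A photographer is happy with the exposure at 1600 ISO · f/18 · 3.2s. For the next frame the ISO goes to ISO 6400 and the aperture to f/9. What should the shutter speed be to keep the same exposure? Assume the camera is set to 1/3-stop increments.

1/5s

ISO: 1600 → 2000 → 2500 → 3200 → 4000 → 5000 → 6400 — 2 stops raised (brighter).
Aperture: f/18 → f/16 → f/14 → f/13 → f/11 → f/10 → f/9 — 2 stops larger aperture (brighter).
Net change so far: 4 stops brighter. Offset with the shutter speed: 3.2 → 2.5 → 2 → 1.6 → 1.3 → 1 → 0.8 → 0.6 → 0.5 → 0.4 → 0.3 → 1/4 → 1/5.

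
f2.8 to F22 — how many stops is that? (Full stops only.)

6 stops

f/2.8 → f/4 → f/5.6 → f/8 → f/11 → f/16 → f/22 — count the steps: 6 stops.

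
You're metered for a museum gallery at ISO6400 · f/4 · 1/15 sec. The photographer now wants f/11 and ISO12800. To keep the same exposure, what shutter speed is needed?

1/4s

Aperture: f/4 → f/5.6 → f/8 → f/11 — 3 stops narrower (darker).
ISO: 6400 → 12800 — 1 stop higher (brighter).
Net change so far: 2 stops darker. Offset with the shutter speed: 1/15 → 1/8 → 1/4.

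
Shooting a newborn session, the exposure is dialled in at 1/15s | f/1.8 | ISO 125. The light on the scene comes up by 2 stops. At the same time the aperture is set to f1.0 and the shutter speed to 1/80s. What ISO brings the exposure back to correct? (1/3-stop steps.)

ISO 50

Scene light: 2 stops brighter.
Aperture: f/1.8 → f/1.6 → f/1.4 → f/1.2 → f/1.1 → f/1.0 — 1 2/3 stops larger aperture (brighter).
Shutter speed: 1/15 → 1/20 → 1/25 → 1/30 → 1/40 → 1/50 → 1/60 → 1/80 — 2 1/3 stops shorter (darker).
Net so far: 1 1/3 stops brighter. ISO: 125 → 100 → 80 → 64 → 50.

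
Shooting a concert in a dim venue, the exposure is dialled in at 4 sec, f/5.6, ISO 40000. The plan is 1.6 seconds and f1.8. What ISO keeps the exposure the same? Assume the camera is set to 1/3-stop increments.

ISO 10000

Shutter speed: 4 → 3.2 → 2.5 → 2 → 1.6 — 1 1/3 stops shorter (darker).
Aperture: f/5.6 → f/5 → f/4.5 → f/4 → f/3.5 → f/3.2 → f/2.8 → f/2.5 → f/2.2 → f/2 → f/1.8 — 3 1/3 stops larger aperture (brighter).
Net change so far: 2 stops brighter. Offset with the ISO: 40000 → 32000 → 25600 → 20000 → 16000 → 12800 → 10000.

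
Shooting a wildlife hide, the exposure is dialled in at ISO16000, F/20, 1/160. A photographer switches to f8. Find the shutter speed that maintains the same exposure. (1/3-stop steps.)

1/1000s

Aperture: f/20 → f/18 → f/16 → f/14 → f/13 → f/11 → f/10 → f/9 → f/8 — 2 2/3 stops larger aperture (brighter).
Need 2 2/3 stops darker from the shutter speed: 1/160 → 1/200 → 1/250 → 1/320 → 1/400 → 1/500 → 1/640 → 1/800 → 1/1000.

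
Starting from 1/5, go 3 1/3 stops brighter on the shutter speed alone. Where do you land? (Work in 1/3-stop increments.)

Shutter speed: 1/5 → 1/4 → 0.3 → 0.4 → 0.5 → 0.6 → 0.8 → 1 → 1.3 → 1.6 → 2 — 3 1/3 stops longer (brighter).

2 s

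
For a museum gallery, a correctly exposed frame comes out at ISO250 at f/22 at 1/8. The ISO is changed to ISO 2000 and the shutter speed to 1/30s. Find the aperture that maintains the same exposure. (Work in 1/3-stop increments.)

f/32

ISO: 250 → 320 → 400 → 500 → 640 → 800 → 1000 → 1250 → 1600 → 2000 — 3 stops raised (brighter).
Shutter speed: 1/8 → 1/10 → 1/13 → 1/15 → 1/20 → 1/25 → 1/30 — 2 stops shorter (darker).
Net change so far: 1 stop brighter. Offset with the aperture: f/22 → f/25 → f/29 → f/32.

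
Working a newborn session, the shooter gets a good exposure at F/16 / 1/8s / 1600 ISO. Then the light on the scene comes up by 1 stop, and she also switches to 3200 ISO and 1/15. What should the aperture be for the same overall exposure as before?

Scene light: 1 stop brighter.
ISO: 1600 → 3200 — 1 stop raised (brighter).
Shutter speed: 1/8 → 1/15 — 1 stop faster (darker).
Net so far: 1 stop brighter. Aperture: f/16 → f/22.

f/22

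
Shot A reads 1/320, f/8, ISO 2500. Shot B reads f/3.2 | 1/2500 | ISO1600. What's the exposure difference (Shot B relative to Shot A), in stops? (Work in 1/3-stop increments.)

1 stop darker

Aperture: f/8 → f/7.1 → f/6.3 → f/5.6 → f/5 → f/4.5 → f/4 → f/3.5 → f/3.2 — 2 2/3 stops wider (brighter).
Shutter speed: 1/320 → 1/400 → 1/500 → 1/640 → 1/800 → 1/1000 → 1/1250 → 1/1600 → 1/2000 → 1/2500 — 3 stops faster (darker).
ISO: 2500 → 2000 → 1600 — 2/3 stop lower (darker).
Net: +2 2/3 −3 −2/3 = −1 stop.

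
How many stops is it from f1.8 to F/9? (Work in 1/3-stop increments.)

f/1.8 → f/2 → f/2.2 → f/2.5 → f/2.8 → f/3.2 → f/3.5 → f/4 → f/4.5 → f/5 → f/5.6 → f/6.3 → f/7.1 → f/8 → f/9 — count the steps: 14 third-stops = 4 2/3 stops.

4 2/3 stops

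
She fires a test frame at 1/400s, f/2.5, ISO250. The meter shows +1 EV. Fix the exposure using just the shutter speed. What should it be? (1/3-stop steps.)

1/800s

Overexposed by 1 stop → need 1 stop darker.
Shutter speed: 1/400 → 1/500 → 1/640 → 1/800.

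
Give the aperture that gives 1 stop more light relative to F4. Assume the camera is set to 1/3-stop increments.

Aperture: f/4 → f/3.5 → f/3.2 → f/2.8 — 1 stop wider (brighter).

f/2.8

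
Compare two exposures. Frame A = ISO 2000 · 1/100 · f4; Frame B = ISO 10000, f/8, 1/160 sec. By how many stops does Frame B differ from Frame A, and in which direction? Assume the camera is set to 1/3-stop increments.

1/3 stop darker

Aperture: f/4 → f/4.5 → f/5 → f/5.6 → f/6.3 → f/7.1 → f/8 — 2 stops smaller aperture (darker).
Shutter speed: 1/100 → 1/125 → 1/160 — 2/3 stop shorter (darker).
ISO: 2000 → 2500 → 3200 → 4000 → 5000 → 6400 → 8000 → 10000 — 2 1/3 stops higher (brighter).
Net: −2 −2/3 +2 1/3 = −1/3 stops.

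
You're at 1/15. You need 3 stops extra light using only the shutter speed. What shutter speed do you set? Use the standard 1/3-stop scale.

0.5 s

Shutter speed: 1/15 → 1/13 → 1/10 → 1/8 → 1/6 → 1/5 → 1/4 → 0.3 → 0.4 → 0.5 — 3 stops slower (brighter).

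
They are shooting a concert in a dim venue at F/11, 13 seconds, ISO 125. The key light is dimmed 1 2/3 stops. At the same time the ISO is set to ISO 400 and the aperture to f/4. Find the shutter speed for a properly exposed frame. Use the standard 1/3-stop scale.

1.6 s

Scene light: 1 2/3 stops darker.
ISO: 125 → 160 → 200 → 250 → 320 → 400 — 1 2/3 stops raised (brighter).
Aperture: f/11 → f/10 → f/9 → f/8 → f/7.1 → f/6.3 → f/5.6 → f/5 → f/4.5 → f/4 — 3 stops larger aperture (brighter).
Net so far: 3 stops brighter. Shutter speed: 13 → 10 → 8 → 6 → 5 → 4 → 3.2 → 2.5 → 2 → 1.6.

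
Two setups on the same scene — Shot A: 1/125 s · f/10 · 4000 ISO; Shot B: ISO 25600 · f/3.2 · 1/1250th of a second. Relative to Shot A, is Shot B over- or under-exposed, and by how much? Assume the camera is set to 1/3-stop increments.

Aperture: f/10 → f/9 → f/8 → f/7.1 → f/6.3 → f/5.6 → f/5 → f/4.5 → f/4 → f/3.5 → f/3.2 — 3 1/3 stops opened up (brighter).
Shutter speed: 1/125 → 1/160 → 1/200 → 1/250 → 1/320 → 1/400 → 1/500 → 1/640 → 1/800 → 1/1000 → 1/1250 — 3 1/3 stops shorter (darker).
ISO: 4000 → 5000 → 6400 → 8000 → 10000 → 12800 → 16000 → 20000 → 25600 — 2 2/3 stops raised (brighter).
Net: +3 1/3 −3 1/3 +2 2/3 = +2 2/3 stops.

2 2/3 stops brighter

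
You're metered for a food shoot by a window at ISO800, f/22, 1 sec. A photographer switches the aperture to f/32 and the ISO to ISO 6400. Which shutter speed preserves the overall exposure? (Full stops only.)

Aperture: f/22 → f/32 — 1 stop smaller aperture (darker).
ISO: 800 → 1600 → 3200 → 6400 — 3 stops raised (brighter).
Net change so far: 2 stops brighter. Offset with the shutter speed: 1 → 1/2 → 1/4.

1/4s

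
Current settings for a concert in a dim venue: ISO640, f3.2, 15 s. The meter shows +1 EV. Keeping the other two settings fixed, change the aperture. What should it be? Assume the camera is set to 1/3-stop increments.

Overexposed by 1 stop → need 1 stop darker.
Aperture: f/3.2 → f/3.5 → f/4 → f/4.5.

f/4.5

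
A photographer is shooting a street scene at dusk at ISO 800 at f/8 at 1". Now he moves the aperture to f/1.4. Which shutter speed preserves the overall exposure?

1/30s

Aperture: f/8 → f/5.6 → f/4 → f/2.8 → f/2 → f/1.4 — 5 stops wider (brighter).
Need 5 stops darker from the shutter speed: 1 → 1/2 → 1/4 → 1/8 → 1/15 → 1/30.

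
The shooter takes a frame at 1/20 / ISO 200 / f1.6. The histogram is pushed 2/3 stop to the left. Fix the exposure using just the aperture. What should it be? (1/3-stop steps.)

f/1.2

Underexposed by 2/3 stop → need 2/3 stop brighter.
Aperture: f/1.6 → f/1.4 → f/1.2.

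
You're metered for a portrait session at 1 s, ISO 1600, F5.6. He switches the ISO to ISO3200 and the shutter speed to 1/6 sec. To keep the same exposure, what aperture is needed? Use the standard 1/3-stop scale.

ISO: 1600 → 2000 → 2500 → 3200 — 1 stop raised (brighter).
Shutter speed: 1 → 0.8 → 0.6 → 0.5 → 0.4 → 0.3 → 1/4 → 1/5 → 1/6 — 2 2/3 stops shorter (darker).
Net change so far: 1 2/3 stops darker. Offset with the aperture: f/5.6 → f/5 → f/4.5 → f/4 → f/3.5 → f/3.2.

f/3.2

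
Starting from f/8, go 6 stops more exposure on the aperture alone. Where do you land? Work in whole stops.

f/1.0

Aperture: f/8 → f/5.6 → f/4 → f/2.8 → f/2 → f/1.4 → f/1.0 — 6 stops opened up (brighter).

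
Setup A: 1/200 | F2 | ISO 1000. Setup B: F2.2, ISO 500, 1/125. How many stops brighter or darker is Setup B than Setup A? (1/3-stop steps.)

2/3 stop darker

Aperture: f/2 → f/2.2 — 1/3 stop smaller aperture (darker).
Shutter speed: 1/200 → 1/160 → 1/125 — 2/3 stop longer (brighter).
ISO: 1000 → 800 → 640 → 500 — 1 stop lower (darker).
Net: −1/3 +2/3 −1 = −2/3 stops.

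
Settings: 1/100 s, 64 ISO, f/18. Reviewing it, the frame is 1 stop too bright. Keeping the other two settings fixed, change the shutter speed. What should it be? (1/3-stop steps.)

Overexposed by 1 stop → need 1 stop darker.
Shutter speed: 1/100 → 1/125 → 1/160 → 1/200.

1/200s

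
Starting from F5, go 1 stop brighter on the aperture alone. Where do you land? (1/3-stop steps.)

f/3.5

Aperture: f/5 → f/4.5 → f/4 → f/3.5 — 1 stop wider (brighter).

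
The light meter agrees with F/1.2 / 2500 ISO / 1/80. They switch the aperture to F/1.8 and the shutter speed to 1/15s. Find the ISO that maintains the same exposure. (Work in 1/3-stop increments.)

ISO 1000

Aperture: f/1.2 → f/1.4 → f/1.6 → f/1.8 — 1 stop smaller aperture (darker).
Shutter speed: 1/80 → 1/60 → 1/50 → 1/40 → 1/30 → 1/25 → 1/20 → 1/15 — 2 1/3 stops longer (brighter).
Net change so far: 1 1/3 stops brighter. Offset with the ISO: 2500 → 2000 → 1600 → 1250 → 1000.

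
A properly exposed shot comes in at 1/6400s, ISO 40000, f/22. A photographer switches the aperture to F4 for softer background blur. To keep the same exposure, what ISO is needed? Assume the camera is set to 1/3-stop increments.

Aperture: f/22 → f/20 → f/18 → f/16 → f/14 → f/13 → f/11 → f/10 → f/9 → f/8 → f/7.1 → f/6.3 → f/5.6 → f/5 → f/4.5 → f/4 — 5 stops opened up (brighter).
Need 5 stops darker from the ISO: 40000 → 32000 → 25600 → 20000 → 16000 → 12800 → 10000 → 8000 → 6400 → 5000 → 4000 → 3200 → 2500 → 2000 → 1600 → 1250.

ISO 1250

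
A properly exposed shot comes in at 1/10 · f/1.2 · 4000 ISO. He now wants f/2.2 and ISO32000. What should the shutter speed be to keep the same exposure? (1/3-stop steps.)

Aperture: f/1.2 → f/1.4 → f/1.6 → f/1.8 → f/2 → f/2.2 — 1 2/3 stops smaller aperture (darker).
ISO: 4000 → 5000 → 6400 → 8000 → 10000 → 12800 → 16000 → 20000 → 25600 → 32000 — 3 stops higher (brighter).
Net change so far: 1 1/3 stops brighter. Offset with the shutter speed: 1/10 → 1/13 → 1/15 → 1/20 → 1/25.

1/25s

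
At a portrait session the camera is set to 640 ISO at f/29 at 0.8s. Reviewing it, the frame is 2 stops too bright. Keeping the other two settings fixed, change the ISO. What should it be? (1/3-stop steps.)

Overexposed by 2 stops → need 2 stops darker.
ISO: 640 → 500 → 400 → 320 → 250 → 200 → 160.

ISO 160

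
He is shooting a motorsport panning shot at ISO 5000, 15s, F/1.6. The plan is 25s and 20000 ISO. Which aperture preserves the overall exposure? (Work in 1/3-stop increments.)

Shutter speed: 15 → 20 → 25 — 2/3 stop slower (brighter).
ISO: 5000 → 6400 → 8000 → 10000 → 12800 → 16000 → 20000 — 2 stops higher (brighter).
Net change so far: 2 2/3 stops brighter. Offset with the aperture: f/1.6 → f/1.8 → f/2 → f/2.2 → f/2.5 → f/2.8 → f/3.2 → f/3.5 → f/4.

f/4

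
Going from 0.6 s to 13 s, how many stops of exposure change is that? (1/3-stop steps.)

0.6 → 0.8 → 1 → 1.3 → 1.6 → 2 → 2.5 → 3.2 → 4 → 5 → 6 → 8 → 10 → 13 — count the steps: 13 third-stops = 4 1/3 stops.

4 1/3 stops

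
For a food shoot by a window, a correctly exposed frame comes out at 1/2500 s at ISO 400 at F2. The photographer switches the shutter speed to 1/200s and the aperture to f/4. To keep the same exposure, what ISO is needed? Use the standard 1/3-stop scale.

ISO 125

Shutter speed: 1/2500 → 1/2000 → 1/1600 → 1/1250 → 1/1000 → 1/800 → 1/640 → 1/500 → 1/400 → 1/320 → 1/250 → 1/200 — 3 2/3 stops longer (brighter).
Aperture: f/2 → f/2.2 → f/2.5 → f/2.8 → f/3.2 → f/3.5 → f/4 — 2 stops narrower (darker).
Net change so far: 1 2/3 stops brighter. Offset with the ISO: 400 → 320 → 250 → 200 → 160 → 125.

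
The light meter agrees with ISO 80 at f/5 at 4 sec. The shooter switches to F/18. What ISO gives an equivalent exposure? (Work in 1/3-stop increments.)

ISO 1000

Aperture: f/5 → f/5.6 → f/6.3 → f/7.1 → f/8 → f/9 → f/10 → f/11 → f/13 → f/14 → f/16 → f/18 — 3 2/3 stops narrower (darker).
Need 3 2/3 stops brighter from the ISO: 80 → 100 → 125 → 160 → 200 → 250 → 320 → 400 → 500 → 640 → 800 → 1000.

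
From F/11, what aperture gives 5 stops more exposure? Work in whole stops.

Aperture: f/11 → f/8 → f/5.6 → f/4 → f/2.8 → f/2 — 5 stops opened up (brighter).

f/2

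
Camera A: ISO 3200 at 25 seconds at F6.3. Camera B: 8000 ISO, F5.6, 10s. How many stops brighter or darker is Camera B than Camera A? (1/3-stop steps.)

Aperture: f/6.3 → f/5.6 — 1/3 stop opened up (brighter).
Shutter speed: 25 → 20 → 15 → 13 → 10 — 1 1/3 stops shorter (darker).
ISO: 3200 → 4000 → 5000 → 6400 → 8000 — 1 1/3 stops raised (brighter).
Net: +1/3 −1 1/3 +1 1/3 = +1/3 stops.

1/3 stop brighter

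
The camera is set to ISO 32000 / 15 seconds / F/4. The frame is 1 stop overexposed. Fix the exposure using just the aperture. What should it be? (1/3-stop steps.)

Overexposed by 1 stop → need 1 stop darker.
Aperture: f/4 → f/4.5 → f/5 → f/5.6.

f/5.6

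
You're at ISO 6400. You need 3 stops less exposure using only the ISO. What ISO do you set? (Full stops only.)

ISO: 6400 → 3200 → 1600 → 800 — 3 stops lower (darker).

ISO 800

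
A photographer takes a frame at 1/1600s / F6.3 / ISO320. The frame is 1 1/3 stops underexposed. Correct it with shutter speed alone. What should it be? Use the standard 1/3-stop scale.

1/640s

Underexposed by 1 1/3 stops → need 1 1/3 stops brighter.
Shutter speed: 1/1600 → 1/1250 → 1/1000 → 1/800 → 1/640.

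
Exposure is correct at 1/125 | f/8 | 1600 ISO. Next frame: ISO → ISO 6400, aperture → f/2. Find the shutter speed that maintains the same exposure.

ISO: 1600 → 3200 → 6400 — 2 stops raised (brighter).
Aperture: f/8 → f/5.6 → f/4 → f/2.8 → f/2 — 4 stops opened up (brighter).
Net change so far: 6 stops brighter. Offset with the shutter speed: 1/125 → 1/250 → 1/500 → 1/1000 → 1/2000 → 1/4000 → 1/8000.

1/8000s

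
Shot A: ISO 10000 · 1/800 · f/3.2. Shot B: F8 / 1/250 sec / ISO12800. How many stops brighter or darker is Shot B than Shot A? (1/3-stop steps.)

2/3 stop darker

Aperture: f/3.2 → f/3.5 → f/4 → f/4.5 → f/5 → f/5.6 → f/6.3 → f/7.1 → f/8 — 2 2/3 stops smaller aperture (darker).
Shutter speed: 1/800 → 1/640 → 1/500 → 1/400 → 1/320 → 1/250 — 1 2/3 stops longer (brighter).
ISO: 10000 → 12800 — 1/3 stop higher (brighter).
Net: −2 2/3 +1 2/3 +1/3 = −2/3 stops.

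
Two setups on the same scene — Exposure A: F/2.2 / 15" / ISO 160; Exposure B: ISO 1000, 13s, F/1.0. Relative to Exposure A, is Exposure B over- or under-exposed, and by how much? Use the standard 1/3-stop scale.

Aperture: f/2.2 → f/2 → f/1.8 → f/1.6 → f/1.4 → f/1.2 → f/1.1 → f/1.0 — 2 1/3 stops larger aperture (brighter).
Shutter speed: 15 → 13 — 1/3 stop shorter (darker).
ISO: 160 → 200 → 250 → 320 → 400 → 500 → 640 → 800 → 1000 — 2 2/3 stops raised (brighter).
Net: +2 1/3 −1/3 +2 2/3 = +4 2/3 stops.

4 2/3 stops brighter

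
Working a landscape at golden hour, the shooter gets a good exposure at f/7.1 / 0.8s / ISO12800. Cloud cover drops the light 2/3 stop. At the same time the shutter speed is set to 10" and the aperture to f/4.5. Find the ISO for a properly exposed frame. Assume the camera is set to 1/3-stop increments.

ISO 640

Scene light: 2/3 stop darker.
Shutter speed: 0.8 → 1 → 1.3 → 1.6 → 2 → 2.5 → 3.2 → 4 → 5 → 6 → 8 → 10 — 3 2/3 stops longer (brighter).
Aperture: f/7.1 → f/6.3 → f/5.6 → f/5 → f/4.5 — 1 1/3 stops opened up (brighter).
Net so far: 4 1/3 stops brighter. ISO: 12800 → 10000 → 8000 → 6400 → 5000 → 4000 → 3200 → 2500 → 2000 → 1600 → 1250 → 1000 → 800 → 640.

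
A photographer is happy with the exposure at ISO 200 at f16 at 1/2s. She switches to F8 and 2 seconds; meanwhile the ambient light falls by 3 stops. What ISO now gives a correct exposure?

ISO 100

Scene light: 3 stops darker.
Aperture: f/16 → f/11 → f/8 — 2 stops opened up (brighter).
Shutter speed: 1/2 → 1 → 2 — 2 stops slower (brighter).
Net so far: 1 stop brighter. ISO: 200 → 100.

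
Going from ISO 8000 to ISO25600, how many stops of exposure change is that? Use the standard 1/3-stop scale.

1 2/3 stops

8000 → 10000 → 12800 → 16000 → 20000 → 25600 — count the steps: 5 third-stops = 1 2/3 stops.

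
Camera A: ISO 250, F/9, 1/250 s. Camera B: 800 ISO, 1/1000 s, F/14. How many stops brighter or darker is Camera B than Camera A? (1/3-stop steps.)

1 2/3 stops darker

Aperture: f/9 → f/10 → f/11 → f/13 → f/14 — 1 1/3 stops stopped down (darker).
Shutter speed: 1/250 → 1/320 → 1/400 → 1/500 → 1/640 → 1/800 → 1/1000 — 2 stops faster (darker).
ISO: 250 → 320 → 400 → 500 → 640 → 800 — 1 2/3 stops raised (brighter).
Net: −1 1/3 −2 +1 2/3 = −1 2/3 stops.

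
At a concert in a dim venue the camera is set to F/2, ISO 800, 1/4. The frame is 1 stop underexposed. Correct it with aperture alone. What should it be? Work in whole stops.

Underexposed by 1 stop → need 1 stop brighter.
Aperture: f/2 → f/1.4.

f/1.4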